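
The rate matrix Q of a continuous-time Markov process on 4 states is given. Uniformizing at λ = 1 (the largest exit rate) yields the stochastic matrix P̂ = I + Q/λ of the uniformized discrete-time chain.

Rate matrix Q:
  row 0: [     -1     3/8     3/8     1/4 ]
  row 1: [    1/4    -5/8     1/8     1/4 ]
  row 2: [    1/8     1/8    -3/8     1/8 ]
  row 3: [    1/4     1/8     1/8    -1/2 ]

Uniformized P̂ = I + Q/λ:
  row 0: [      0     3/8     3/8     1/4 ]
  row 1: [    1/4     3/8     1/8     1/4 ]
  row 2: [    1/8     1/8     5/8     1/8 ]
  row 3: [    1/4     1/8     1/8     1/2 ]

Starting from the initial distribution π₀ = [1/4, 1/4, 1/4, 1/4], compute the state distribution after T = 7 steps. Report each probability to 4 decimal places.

t=0: π = [0.2500, 0.2500, 0.2500, 0.2500]
t=1: π = [0.1563, 0.2500, 0.3125, 0.2813]
t=2: π = [0.1719, 0.2266, 0.3203, 0.2813]
t=3: π = [0.1670, 0.2246, 0.3281, 0.2803]
t=4: π = [0.1672, 0.2229, 0.3308, 0.2791]
t=5: π = [0.1668, 0.2225, 0.3322, 0.2784]
t=6: π = [0.1668, 0.2223, 0.3328, 0.2781]
t=7: π = [0.1667, 0.2223, 0.3331, 0.2779]

π = [0.1667, 0.2223, 0.3331, 0.2779]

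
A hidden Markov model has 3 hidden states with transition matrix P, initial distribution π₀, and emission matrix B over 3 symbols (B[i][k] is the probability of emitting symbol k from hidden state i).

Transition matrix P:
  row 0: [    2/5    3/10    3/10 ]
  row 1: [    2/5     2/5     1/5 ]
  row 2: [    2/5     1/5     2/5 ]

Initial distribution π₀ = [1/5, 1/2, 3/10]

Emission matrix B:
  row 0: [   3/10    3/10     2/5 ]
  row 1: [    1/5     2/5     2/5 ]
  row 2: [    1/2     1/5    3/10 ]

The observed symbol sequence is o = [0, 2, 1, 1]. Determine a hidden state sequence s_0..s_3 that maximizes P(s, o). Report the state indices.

t=0: δ = [6.000e-02, 1.000e-01, 1.500e-01]  (obs o_0=0)
t=1: δ = [2.400e-02, 1.600e-02, 1.800e-02]  ψ = [2, 1, 2]  (obs o_1=2)
t=2: δ = [2.880e-03, 2.880e-03, 1.440e-03]  ψ = [0, 0, 0]  (obs o_2=1)
t=3: δ = [3.456e-04, 4.608e-04, 1.728e-04]  ψ = [0, 1, 0]  (obs o_3=1)
backtrack: best end state = 1; path = [2, 0, 1, 1]

path = [2, 0, 1, 1]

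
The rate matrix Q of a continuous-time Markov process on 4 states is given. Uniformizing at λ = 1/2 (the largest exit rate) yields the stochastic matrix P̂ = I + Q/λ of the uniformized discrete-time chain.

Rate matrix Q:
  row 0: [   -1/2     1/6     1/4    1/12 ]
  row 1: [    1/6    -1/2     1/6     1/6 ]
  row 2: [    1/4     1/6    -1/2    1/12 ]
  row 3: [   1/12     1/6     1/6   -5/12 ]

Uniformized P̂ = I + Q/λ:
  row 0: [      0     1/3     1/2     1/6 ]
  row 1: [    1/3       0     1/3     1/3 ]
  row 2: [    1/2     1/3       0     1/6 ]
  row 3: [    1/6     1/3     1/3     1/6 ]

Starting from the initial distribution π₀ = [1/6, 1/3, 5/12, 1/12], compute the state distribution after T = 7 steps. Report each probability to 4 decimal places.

π = [0.2604, 0.2500, 0.2813, 0.2084]

t=0: π = [0.1667, 0.3333, 0.4167, 0.0833]
t=1: π = [0.3333, 0.2222, 0.2222, 0.2222]
t=2: π = [0.2222, 0.2593, 0.3148, 0.2037]
t=3: π = [0.2778, 0.2469, 0.2654, 0.2099]
t=4: π = [0.2500, 0.2510, 0.2912, 0.2078]
t=5: π = [0.2639, 0.2497, 0.2779, 0.2085]
t=6: π = [0.2569, 0.2501, 0.2847, 0.2083]
t=7: π = [0.2604, 0.2500, 0.2813, 0.2084]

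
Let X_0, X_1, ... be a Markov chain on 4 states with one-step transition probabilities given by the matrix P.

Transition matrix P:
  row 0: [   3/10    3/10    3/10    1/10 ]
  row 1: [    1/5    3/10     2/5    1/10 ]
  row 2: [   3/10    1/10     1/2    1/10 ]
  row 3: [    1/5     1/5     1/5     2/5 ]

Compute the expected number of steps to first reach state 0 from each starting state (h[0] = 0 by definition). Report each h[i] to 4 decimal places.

h = [0.0000, 4.1447, 3.6842, 4.2763]

First-step conditioning: h[0] = 0; for i ≠ 0, h[i] = 1 + Σ_k P[i][k]·h[k].
  h[1] = 1 + 3/10·h[1] + 2/5·h[2] + 1/10·h[3]
  h[2] = 1 + 1/10·h[1] + 1/2·h[2] + 1/10·h[3]
  h[3] = 1 + 1/5·h[1] + 1/5·h[2] + 2/5·h[3]
Solving the 3×3 linear system over states ≠ 0 gives exactly h = [0, 315/76, 70/19, 325/76] (h[0] = 0 is the target).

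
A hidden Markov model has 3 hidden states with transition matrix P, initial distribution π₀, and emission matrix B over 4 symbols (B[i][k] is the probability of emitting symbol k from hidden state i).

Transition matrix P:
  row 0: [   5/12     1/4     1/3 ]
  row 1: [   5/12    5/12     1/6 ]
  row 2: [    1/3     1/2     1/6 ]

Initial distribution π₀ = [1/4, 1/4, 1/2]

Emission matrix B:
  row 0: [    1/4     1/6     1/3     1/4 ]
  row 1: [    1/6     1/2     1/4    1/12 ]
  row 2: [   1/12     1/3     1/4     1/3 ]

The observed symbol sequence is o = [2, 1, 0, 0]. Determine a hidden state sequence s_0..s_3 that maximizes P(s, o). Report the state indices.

t=0: δ = [8.333e-02, 6.250e-02, 1.250e-01]  (obs o_0=2)
t=1: δ = [6.944e-03, 3.125e-02, 9.259e-03]  ψ = [2, 2, 0]  (obs o_1=1)
t=2: δ = [3.255e-03, 2.170e-03, 4.340e-04]  ψ = [1, 1, 1]  (obs o_2=0)
t=3: δ = [3.391e-04, 1.507e-04, 9.042e-05]  ψ = [0, 1, 0]  (obs o_3=0)
backtrack: best end state = 0; path = [2, 1, 0, 0]

path = [2, 1, 0, 0]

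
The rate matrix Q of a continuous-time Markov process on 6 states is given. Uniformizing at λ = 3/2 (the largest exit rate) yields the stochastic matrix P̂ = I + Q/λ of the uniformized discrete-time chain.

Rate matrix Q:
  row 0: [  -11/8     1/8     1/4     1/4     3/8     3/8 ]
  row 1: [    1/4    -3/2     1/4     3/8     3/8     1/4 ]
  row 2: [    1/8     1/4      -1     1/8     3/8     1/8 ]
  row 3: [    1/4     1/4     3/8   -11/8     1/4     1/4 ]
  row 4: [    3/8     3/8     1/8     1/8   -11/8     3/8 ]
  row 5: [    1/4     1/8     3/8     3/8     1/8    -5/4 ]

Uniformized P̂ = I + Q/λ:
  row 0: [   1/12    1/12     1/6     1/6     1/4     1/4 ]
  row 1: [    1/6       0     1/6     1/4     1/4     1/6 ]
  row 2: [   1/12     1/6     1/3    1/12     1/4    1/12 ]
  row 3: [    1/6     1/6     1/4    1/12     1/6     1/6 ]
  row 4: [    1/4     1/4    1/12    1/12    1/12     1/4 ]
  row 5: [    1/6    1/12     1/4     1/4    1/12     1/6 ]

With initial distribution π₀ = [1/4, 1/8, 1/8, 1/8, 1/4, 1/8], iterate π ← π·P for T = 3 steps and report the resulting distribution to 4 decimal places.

π = [0.1509, 0.1321, 0.2149, 0.1474, 0.1783, 0.1764]

t=0: π = [0.2500, 0.1250, 0.1250, 0.1250, 0.2500, 0.1250]
t=1: π = [0.1563, 0.1354, 0.1875, 0.1458, 0.1771, 0.1979]
t=2: π = [0.1528, 0.1293, 0.2118, 0.1519, 0.1753, 0.1788]
t=3: π = [0.1509, 0.1321, 0.2149, 0.1474, 0.1783, 0.1764]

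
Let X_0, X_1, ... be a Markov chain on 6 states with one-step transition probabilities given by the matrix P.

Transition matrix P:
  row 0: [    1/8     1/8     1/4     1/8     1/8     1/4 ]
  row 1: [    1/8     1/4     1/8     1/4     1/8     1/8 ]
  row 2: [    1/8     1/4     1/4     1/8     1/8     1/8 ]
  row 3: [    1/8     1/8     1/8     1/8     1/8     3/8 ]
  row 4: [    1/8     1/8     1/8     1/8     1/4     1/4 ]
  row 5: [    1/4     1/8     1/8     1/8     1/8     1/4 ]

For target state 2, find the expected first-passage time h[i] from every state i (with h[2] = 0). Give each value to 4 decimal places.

First-step conditioning: h[2] = 0; for i ≠ 2, h[i] = 1 + Σ_k P[i][k]·h[k].
  h[0] = 1 + 1/8·h[0] + 1/8·h[1] + 1/8·h[3] + 1/8·h[4] + 1/4·h[5]
  h[1] = 1 + 1/8·h[0] + 1/4·h[1] + 1/4·h[3] + 1/8·h[4] + 1/8·h[5]
  h[3] = 1 + 1/8·h[0] + 1/8·h[1] + 1/8·h[3] + 1/8·h[4] + 3/8·h[5]
  h[4] = 1 + 1/8·h[0] + 1/8·h[1] + 1/8·h[3] + 1/4·h[4] + 1/4·h[5]
  h[5] = 1 + 1/4·h[0] + 1/8·h[1] + 1/8·h[3] + 1/8·h[4] + 1/4·h[5]
Solving the 5×5 linear system over states ≠ 2 gives exactly h = [224/37, 513/74, 0, 511/74, 256/37, 252/37] (h[2] = 0 is the target).

h = [6.0541, 6.9324, 0.0000, 6.9054, 6.9189, 6.8108]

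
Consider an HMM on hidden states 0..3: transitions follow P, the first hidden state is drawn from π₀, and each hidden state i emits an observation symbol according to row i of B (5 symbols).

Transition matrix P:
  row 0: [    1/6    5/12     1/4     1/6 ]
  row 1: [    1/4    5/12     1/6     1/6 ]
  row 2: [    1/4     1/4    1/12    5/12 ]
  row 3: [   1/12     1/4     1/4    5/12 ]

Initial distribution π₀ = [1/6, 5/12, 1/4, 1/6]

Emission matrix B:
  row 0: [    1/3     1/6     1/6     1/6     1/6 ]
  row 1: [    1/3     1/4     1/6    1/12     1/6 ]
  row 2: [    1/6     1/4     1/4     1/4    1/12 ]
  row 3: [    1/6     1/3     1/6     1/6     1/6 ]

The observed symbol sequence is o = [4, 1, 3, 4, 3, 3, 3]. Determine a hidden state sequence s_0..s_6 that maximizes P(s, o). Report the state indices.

t=0: δ = [2.778e-02, 6.944e-02, 2.083e-02, 2.778e-02]  (obs o_0=4)
t=1: δ = [2.894e-03, 7.234e-03, 2.894e-03, 3.858e-03]  ψ = [1, 1, 1, 1]  (obs o_1=1)
t=2: δ = [3.014e-04, 2.512e-04, 3.014e-04, 2.679e-04]  ψ = [1, 1, 1, 3]  (obs o_2=3)
t=3: δ = [1.256e-05, 2.093e-05, 6.279e-06, 2.093e-05]  ψ = [2, 0, 0, 2]  (obs o_3=4)
t=4: δ = [8.721e-07, 7.268e-07, 1.308e-06, 1.454e-06]  ψ = [1, 1, 3, 3]  (obs o_4=3)
t=5: δ = [5.451e-08, 3.028e-08, 9.085e-08, 1.009e-07]  ψ = [2, 0, 3, 3]  (obs o_5=3)
t=6: δ = [3.785e-09, 2.103e-09, 6.309e-09, 7.010e-09]  ψ = [2, 3, 3, 3]  (obs o_6=3)
backtrack: best end state = 3; path = [1, 1, 2, 3, 3, 3, 3]

path = [1, 1, 2, 3, 3, 3, 3]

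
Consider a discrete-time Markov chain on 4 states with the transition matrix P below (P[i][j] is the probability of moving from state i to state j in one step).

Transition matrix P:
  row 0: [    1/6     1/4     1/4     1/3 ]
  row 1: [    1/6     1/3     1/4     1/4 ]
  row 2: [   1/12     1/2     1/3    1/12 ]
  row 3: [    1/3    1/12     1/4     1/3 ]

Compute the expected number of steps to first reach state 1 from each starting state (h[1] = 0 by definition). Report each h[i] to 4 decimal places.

First-step conditioning: h[1] = 0; for i ≠ 1, h[i] = 1 + Σ_k P[i][k]·h[k].
  h[0] = 1 + 1/6·h[0] + 1/4·h[2] + 1/3·h[3]
  h[2] = 1 + 1/12·h[0] + 1/3·h[2] + 1/12·h[3]
  h[3] = 1 + 1/3·h[0] + 1/4·h[2] + 1/3·h[3]
Solving the 3×3 linear system over states ≠ 1 gives exactly h = [792/217, 0, 540/217, 132/31] (h[1] = 0 is the target).

h = [3.6498, 0.0000, 2.4885, 4.2581]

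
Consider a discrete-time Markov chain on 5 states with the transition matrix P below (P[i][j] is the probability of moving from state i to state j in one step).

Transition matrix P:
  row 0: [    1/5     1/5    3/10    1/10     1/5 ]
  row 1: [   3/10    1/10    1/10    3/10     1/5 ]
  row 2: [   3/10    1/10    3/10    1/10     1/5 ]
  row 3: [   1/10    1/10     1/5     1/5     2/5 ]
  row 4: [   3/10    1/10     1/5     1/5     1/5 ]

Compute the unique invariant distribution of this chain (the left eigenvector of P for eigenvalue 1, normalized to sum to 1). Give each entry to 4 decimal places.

Balance equations π_j = Σ_i π_i·P[i][j]:
  π_0 = 1/5·π_0 + 3/10·π_1 + 3/10·π_2 + 1/10·π_3 + 3/10·π_4
  π_1 = 1/5·π_0 + 1/10·π_1 + 1/10·π_2 + 1/10·π_3 + 1/10·π_4
  π_2 = 3/10·π_0 + 1/10·π_1 + 3/10·π_2 + 1/5·π_3 + 1/5·π_4
  π_3 = 1/10·π_0 + 3/10·π_1 + 1/10·π_2 + 1/5·π_3 + 1/5·π_4
  normalize: π_0 + π_1 + π_2 + π_3 + π_4 = 1
Solving the linear system gives exactly π = [59/243, 151/1215, 286/1215, 40/243, 283/1215].

π = [0.2428, 0.1243, 0.2354, 0.1646, 0.2329]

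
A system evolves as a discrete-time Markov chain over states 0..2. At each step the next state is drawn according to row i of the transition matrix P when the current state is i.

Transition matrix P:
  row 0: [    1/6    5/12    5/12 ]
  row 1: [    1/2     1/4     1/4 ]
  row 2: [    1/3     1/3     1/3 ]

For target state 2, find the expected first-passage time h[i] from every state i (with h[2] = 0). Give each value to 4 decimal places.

h = [2.8000, 3.2000, 0.0000]

First-step conditioning: h[2] = 0; for i ≠ 2, h[i] = 1 + Σ_k P[i][k]·h[k].
  h[0] = 1 + 1/6·h[0] + 5/12·h[1]
  h[1] = 1 + 1/2·h[0] + 1/4·h[1]
Solving the 2×2 linear system over states ≠ 2 gives exactly h = [14/5, 16/5, 0] (h[2] = 0 is the target).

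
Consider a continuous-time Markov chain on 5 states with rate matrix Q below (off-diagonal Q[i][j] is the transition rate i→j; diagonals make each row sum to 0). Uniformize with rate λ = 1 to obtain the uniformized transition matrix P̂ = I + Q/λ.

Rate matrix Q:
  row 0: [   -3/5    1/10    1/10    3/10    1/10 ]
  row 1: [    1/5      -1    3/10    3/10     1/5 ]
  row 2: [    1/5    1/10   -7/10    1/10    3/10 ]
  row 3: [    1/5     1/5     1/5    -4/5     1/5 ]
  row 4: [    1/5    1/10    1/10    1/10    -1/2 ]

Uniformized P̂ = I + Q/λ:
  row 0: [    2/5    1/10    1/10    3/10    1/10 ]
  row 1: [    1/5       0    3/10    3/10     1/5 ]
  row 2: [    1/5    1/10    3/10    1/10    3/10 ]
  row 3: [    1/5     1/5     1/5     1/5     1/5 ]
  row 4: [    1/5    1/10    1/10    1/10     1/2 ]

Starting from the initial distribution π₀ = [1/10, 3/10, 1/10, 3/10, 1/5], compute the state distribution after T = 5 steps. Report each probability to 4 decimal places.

t=0: π = [0.1000, 0.3000, 0.1000, 0.3000, 0.2000]
t=1: π = [0.2200, 0.1000, 0.2100, 0.2100, 0.2600]
t=2: π = [0.2440, 0.1110, 0.1830, 0.1850, 0.2770]
t=3: π = [0.2488, 0.1074, 0.1773, 0.1895, 0.2770]
t=4: π = [0.2498, 0.1082, 0.1759, 0.1902, 0.2760]
t=5: π = [0.2500, 0.1082, 0.1758, 0.1906, 0.2754]

π = [0.2500, 0.1082, 0.1758, 0.1906, 0.2754]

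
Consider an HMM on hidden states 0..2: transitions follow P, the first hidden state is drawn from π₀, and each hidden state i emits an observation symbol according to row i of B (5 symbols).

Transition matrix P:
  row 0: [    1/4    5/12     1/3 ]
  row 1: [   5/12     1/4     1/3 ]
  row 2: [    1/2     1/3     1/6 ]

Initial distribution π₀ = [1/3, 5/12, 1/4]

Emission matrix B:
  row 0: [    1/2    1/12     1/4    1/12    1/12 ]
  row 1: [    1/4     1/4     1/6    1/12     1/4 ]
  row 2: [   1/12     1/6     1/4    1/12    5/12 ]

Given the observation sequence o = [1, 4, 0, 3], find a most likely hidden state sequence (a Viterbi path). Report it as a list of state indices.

path = [1, 2, 0, 1]

t=0: δ = [2.778e-02, 1.042e-01, 4.167e-02]  (obs o_0=1)
t=1: δ = [3.617e-03, 6.510e-03, 1.447e-02]  ψ = [1, 1, 1]  (obs o_1=4)
t=2: δ = [3.617e-03, 1.206e-03, 2.009e-04]  ψ = [2, 2, 2]  (obs o_2=0)
t=3: δ = [7.535e-05, 1.256e-04, 1.005e-04]  ψ = [0, 0, 0]  (obs o_3=3)
backtrack: best end state = 1; path = [1, 2, 0, 1]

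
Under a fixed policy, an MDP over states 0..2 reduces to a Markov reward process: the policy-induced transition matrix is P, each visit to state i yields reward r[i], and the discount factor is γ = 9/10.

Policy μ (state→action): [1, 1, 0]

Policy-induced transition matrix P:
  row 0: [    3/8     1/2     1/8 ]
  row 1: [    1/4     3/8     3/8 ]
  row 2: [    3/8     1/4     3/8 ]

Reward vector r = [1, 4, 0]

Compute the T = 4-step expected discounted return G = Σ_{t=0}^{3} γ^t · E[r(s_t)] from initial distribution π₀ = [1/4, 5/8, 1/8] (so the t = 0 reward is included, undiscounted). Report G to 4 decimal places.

t=0: π = [0.2500, 0.6250, 0.1250], E[r] = 2.7500, γ^t·E[r] = 2.750000, running G = 2.750000
t=1: π = [0.2969, 0.3906, 0.3125], E[r] = 1.8594, γ^t·E[r] = 1.673438, running G = 4.423438
t=2: π = [0.3262, 0.3730, 0.3008], E[r] = 1.8184, γ^t·E[r] = 1.472871, running G = 5.896309
t=3: π = [0.3284, 0.3782, 0.2935], E[r] = 1.8411, γ^t·E[r] = 1.342136, running G = 7.238445

G = 7.2384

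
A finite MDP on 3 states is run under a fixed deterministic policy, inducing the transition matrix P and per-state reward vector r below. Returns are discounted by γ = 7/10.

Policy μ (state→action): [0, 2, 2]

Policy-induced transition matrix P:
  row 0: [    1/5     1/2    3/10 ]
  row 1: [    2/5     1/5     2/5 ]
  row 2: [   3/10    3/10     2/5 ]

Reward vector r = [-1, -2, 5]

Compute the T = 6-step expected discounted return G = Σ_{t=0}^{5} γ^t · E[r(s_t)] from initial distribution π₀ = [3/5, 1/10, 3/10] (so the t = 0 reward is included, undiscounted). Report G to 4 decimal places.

t=0: π = [0.6000, 0.1000, 0.3000], E[r] = 0.7000, γ^t·E[r] = 0.700000, running G = 0.700000
t=1: π = [0.2500, 0.4100, 0.3400], E[r] = 0.6300, γ^t·E[r] = 0.441000, running G = 1.141000
t=2: π = [0.3160, 0.3090, 0.3750], E[r] = 0.9410, γ^t·E[r] = 0.461090, running G = 1.602090
t=3: π = [0.2993, 0.3323, 0.3684], E[r] = 0.8781, γ^t·E[r] = 0.301188, running G = 1.903278
t=4: π = [0.3033, 0.3266, 0.3701], E[r] = 0.8938, γ^t·E[r] = 0.214599, running G = 2.117877
t=5: π = [0.3023, 0.3280, 0.3697], E[r] = 0.8900, γ^t·E[r] = 0.149586, running G = 2.267463

G = 2.2675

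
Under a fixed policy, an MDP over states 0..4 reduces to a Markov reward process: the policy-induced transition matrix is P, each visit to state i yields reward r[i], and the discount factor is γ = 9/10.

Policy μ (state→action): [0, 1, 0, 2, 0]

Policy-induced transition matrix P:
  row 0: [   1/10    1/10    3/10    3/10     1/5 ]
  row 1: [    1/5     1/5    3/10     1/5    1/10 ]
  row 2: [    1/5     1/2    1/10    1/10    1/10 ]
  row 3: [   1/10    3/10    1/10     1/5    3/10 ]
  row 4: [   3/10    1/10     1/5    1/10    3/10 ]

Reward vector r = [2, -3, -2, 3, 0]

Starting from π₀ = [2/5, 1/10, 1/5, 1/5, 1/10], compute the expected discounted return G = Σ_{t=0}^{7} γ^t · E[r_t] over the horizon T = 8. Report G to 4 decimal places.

G = -0.3472

t=0: π = [0.4000, 0.1000, 0.2000, 0.2000, 0.1000], E[r] = 0.7000, γ^t·E[r] = 0.700000, running G = 0.700000
t=1: π = [0.1500, 0.2300, 0.2100, 0.2100, 0.2000], E[r] = -0.1800, γ^t·E[r] = -0.162000, running G = 0.538000
t=2: π = [0.1840, 0.2490, 0.1960, 0.1740, 0.1970], E[r] = -0.2490, γ^t·E[r] = -0.201690, running G = 0.336310
t=3: π = [0.1839, 0.2381, 0.2063, 0.1791, 0.1926], E[r] = -0.2218, γ^t·E[r] = -0.161692, running G = 0.174618
t=4: π = [0.1830, 0.2422, 0.2037, 0.1785, 0.1927], E[r] = -0.2324, γ^t·E[r] = -0.152445, running G = 0.022173
t=5: π = [0.1831, 0.2414, 0.2043, 0.1787, 0.1925], E[r] = -0.2305, γ^t·E[r] = -0.136109, running G = -0.113936
t=6: π = [0.1831, 0.2416, 0.2042, 0.1786, 0.1926], E[r] = -0.2310, γ^t·E[r] = -0.122781, running G = -0.236717
t=7: π = [0.1831, 0.2415, 0.2042, 0.1786, 0.1925], E[r] = -0.2309, γ^t·E[r] = -0.110456, running G = -0.347173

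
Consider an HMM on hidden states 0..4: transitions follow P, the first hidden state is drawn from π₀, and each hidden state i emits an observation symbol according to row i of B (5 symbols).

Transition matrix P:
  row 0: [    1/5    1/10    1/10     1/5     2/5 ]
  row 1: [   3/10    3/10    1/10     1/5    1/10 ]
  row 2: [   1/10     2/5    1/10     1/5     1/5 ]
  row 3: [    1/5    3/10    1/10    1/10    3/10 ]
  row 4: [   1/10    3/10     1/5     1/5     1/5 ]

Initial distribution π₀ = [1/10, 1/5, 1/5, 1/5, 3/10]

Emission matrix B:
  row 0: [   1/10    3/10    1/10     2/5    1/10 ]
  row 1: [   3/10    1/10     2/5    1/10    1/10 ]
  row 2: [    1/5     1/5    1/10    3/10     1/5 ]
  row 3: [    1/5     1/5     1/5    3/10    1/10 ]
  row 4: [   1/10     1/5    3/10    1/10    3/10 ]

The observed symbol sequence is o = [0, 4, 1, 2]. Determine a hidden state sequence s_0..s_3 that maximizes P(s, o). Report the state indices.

t=0: δ = [1.000e-02, 6.000e-02, 4.000e-02, 4.000e-02, 3.000e-02]  (obs o_0=0)
t=1: δ = [1.800e-03, 1.800e-03, 1.200e-03, 1.200e-03, 3.600e-03]  ψ = [1, 1, 1, 1, 3]  (obs o_1=4)
t=2: δ = [1.620e-04, 1.080e-04, 1.440e-04, 1.440e-04, 1.440e-04]  ψ = [1, 4, 4, 4, 0]  (obs o_2=1)
t=3: δ = [3.240e-06, 2.304e-05, 2.880e-06, 6.480e-06, 1.944e-05]  ψ = [0, 2, 4, 0, 0]  (obs o_3=2)
backtrack: best end state = 1; path = [3, 4, 2, 1]

path = [3, 4, 2, 1]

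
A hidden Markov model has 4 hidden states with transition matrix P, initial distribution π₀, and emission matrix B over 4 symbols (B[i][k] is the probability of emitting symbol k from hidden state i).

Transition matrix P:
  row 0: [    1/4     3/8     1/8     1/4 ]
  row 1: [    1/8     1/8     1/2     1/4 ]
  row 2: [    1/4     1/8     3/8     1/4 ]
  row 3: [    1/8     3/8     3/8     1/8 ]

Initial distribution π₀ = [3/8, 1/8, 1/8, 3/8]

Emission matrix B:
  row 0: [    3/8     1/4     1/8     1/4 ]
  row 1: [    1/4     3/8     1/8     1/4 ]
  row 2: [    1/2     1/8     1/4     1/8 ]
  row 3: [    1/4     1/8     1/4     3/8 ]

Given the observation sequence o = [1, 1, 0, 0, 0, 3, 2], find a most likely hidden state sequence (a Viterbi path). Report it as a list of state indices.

t=0: δ = [9.375e-02, 4.688e-02, 1.562e-02, 4.688e-02]  (obs o_0=1)
t=1: δ = [5.859e-03, 1.318e-02, 2.930e-03, 2.930e-03]  ψ = [0, 0, 1, 0]  (obs o_1=1)
t=2: δ = [6.180e-04, 5.493e-04, 3.296e-03, 8.240e-04]  ψ = [1, 0, 1, 1]  (obs o_2=0)
t=3: δ = [3.090e-04, 1.030e-04, 6.180e-04, 2.060e-04]  ψ = [2, 2, 2, 2]  (obs o_3=0)
t=4: δ = [5.794e-05, 2.897e-05, 1.159e-04, 3.862e-05]  ψ = [2, 0, 2, 2]  (obs o_4=0)
t=5: δ = [7.242e-06, 5.431e-06, 5.431e-06, 1.086e-05]  ψ = [2, 0, 2, 2]  (obs o_5=3)
t=6: δ = [2.263e-07, 5.092e-07, 1.018e-06, 4.526e-07]  ψ = [0, 3, 3, 0]  (obs o_6=2)
backtrack: best end state = 2; path = [0, 1, 2, 2, 2, 3, 2]

path = [0, 1, 2, 2, 2, 3, 2]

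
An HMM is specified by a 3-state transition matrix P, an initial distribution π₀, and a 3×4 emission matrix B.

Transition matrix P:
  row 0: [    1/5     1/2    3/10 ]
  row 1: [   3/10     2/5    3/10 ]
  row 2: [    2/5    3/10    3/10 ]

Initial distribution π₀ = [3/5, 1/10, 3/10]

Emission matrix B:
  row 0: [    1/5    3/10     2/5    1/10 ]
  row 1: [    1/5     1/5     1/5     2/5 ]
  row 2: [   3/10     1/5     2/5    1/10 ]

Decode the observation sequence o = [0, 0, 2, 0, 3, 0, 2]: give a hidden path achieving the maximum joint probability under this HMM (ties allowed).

t=0: δ = [1.200e-01, 2.000e-02, 9.000e-02]  (obs o_0=0)
t=1: δ = [7.200e-03, 1.200e-02, 1.080e-02]  ψ = [2, 0, 0]  (obs o_1=0)
t=2: δ = [1.728e-03, 9.600e-04, 1.440e-03]  ψ = [2, 1, 1]  (obs o_2=2)
t=3: δ = [1.152e-04, 1.728e-04, 1.555e-04]  ψ = [2, 0, 0]  (obs o_3=0)
t=4: δ = [6.221e-06, 2.765e-05, 5.184e-06]  ψ = [2, 1, 1]  (obs o_4=3)
t=5: δ = [1.659e-06, 2.212e-06, 2.488e-06]  ψ = [1, 1, 1]  (obs o_5=0)
t=6: δ = [3.981e-07, 1.769e-07, 2.986e-07]  ψ = [2, 1, 2]  (obs o_6=2)
backtrack: best end state = 0; path = [0, 2, 0, 1, 1, 2, 0]

path = [0, 2, 0, 1, 1, 2, 0]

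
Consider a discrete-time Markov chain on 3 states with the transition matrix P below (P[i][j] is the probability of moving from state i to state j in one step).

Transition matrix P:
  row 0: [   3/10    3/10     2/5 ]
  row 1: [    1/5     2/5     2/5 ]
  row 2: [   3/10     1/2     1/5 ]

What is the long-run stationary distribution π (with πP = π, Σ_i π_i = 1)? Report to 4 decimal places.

Balance equations π_j = Σ_i π_i·P[i][j]:
  π_0 = 3/10·π_0 + 1/5·π_1 + 3/10·π_2
  π_1 = 3/10·π_0 + 2/5·π_1 + 1/2·π_2
  normalize: π_0 + π_1 + π_2 = 1
Solving the linear system gives exactly π = [7/27, 11/27, 1/3].

π = [0.2593, 0.4074, 0.3333]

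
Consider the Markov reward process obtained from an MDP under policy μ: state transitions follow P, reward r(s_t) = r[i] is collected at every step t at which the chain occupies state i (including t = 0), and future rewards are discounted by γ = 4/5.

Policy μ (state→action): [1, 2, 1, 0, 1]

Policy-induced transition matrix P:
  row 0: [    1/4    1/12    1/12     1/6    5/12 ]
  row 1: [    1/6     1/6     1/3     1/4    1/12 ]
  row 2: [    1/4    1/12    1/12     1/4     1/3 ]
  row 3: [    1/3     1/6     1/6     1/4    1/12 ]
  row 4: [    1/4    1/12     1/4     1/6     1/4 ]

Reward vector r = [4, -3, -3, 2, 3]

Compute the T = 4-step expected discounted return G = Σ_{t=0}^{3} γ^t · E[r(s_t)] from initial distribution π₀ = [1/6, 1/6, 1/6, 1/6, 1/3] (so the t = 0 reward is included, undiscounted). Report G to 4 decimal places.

G = 3.5510

t=0: π = [0.1667, 0.1667, 0.1667, 0.1667, 0.3333], E[r] = 1.0000, γ^t·E[r] = 1.000000, running G = 1.000000
t=1: π = [0.2500, 0.1111, 0.1944, 0.2083, 0.2361], E[r] = 1.2083, γ^t·E[r] = 0.966667, running G = 1.966667
t=2: π = [0.2581, 0.1100, 0.1678, 0.2095, 0.2546], E[r] = 1.3819, γ^t·E[r] = 0.884444, running G = 2.851111
t=3: π = [0.2583, 0.1100, 0.1707, 0.2073, 0.2538], E[r] = 1.3670, γ^t·E[r] = 0.699901, running G = 3.551012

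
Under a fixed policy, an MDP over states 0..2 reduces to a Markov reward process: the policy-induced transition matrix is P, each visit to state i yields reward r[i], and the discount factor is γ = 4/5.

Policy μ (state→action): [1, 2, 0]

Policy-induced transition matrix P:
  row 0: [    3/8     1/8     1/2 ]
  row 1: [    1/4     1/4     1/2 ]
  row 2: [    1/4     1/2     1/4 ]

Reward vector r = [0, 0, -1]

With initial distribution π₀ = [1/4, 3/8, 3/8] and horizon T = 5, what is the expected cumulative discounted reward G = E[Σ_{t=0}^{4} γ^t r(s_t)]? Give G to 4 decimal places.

t=0: π = [0.2500, 0.3750, 0.3750], E[r] = -0.3750, γ^t·E[r] = -0.375000, running G = -0.375000
t=1: π = [0.2813, 0.3125, 0.4063], E[r] = -0.4063, γ^t·E[r] = -0.325000, running G = -0.700000
t=2: π = [0.2852, 0.3164, 0.3984], E[r] = -0.3984, γ^t·E[r] = -0.255000, running G = -0.955000
t=3: π = [0.2856, 0.3140, 0.4004], E[r] = -0.4004, γ^t·E[r] = -0.205000, running G = -1.160000
t=4: π = [0.2857, 0.3144, 0.3999], E[r] = -0.3999, γ^t·E[r] = -0.163800, running G = -1.323800

G = -1.3238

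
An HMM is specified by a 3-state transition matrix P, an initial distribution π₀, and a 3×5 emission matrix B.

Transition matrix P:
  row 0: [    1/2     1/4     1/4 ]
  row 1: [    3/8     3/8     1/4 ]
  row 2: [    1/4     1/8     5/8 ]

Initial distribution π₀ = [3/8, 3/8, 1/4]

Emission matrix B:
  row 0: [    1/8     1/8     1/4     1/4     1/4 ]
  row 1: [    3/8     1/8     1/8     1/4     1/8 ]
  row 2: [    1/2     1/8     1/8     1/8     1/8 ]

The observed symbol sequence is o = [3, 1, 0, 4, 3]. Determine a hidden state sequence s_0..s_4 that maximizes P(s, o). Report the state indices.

path = [1, 1, 1, 0, 0]

t=0: δ = [9.375e-02, 9.375e-02, 3.125e-02]  (obs o_0=3)
t=1: δ = [5.859e-03, 4.395e-03, 2.930e-03]  ψ = [0, 1, 0]  (obs o_1=1)
t=2: δ = [3.662e-04, 6.180e-04, 9.155e-04]  ψ = [0, 1, 2]  (obs o_2=0)
t=3: δ = [5.794e-05, 2.897e-05, 7.153e-05]  ψ = [1, 1, 2]  (obs o_3=4)
t=4: δ = [7.242e-06, 3.621e-06, 5.588e-06]  ψ = [0, 0, 2]  (obs o_4=3)
backtrack: best end state = 0; path = [1, 1, 1, 0, 0]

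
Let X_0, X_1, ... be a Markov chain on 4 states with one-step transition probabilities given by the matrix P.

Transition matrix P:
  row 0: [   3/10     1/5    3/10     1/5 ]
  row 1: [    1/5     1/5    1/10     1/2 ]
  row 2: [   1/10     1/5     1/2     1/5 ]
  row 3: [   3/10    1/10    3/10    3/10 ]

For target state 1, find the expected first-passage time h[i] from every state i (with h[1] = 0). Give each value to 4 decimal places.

First-step conditioning: h[1] = 0; for i ≠ 1, h[i] = 1 + Σ_k P[i][k]·h[k].
  h[0] = 1 + 3/10·h[0] + 3/10·h[2] + 1/5·h[3]
  h[2] = 1 + 1/10·h[0] + 1/2·h[2] + 1/5·h[3]
  h[3] = 1 + 3/10·h[0] + 3/10·h[2] + 3/10·h[3]
Solving the 3×3 linear system over states ≠ 1 gives exactly h = [45/8, 0, 45/8, 25/4] (h[1] = 0 is the target).

h = [5.6250, 0.0000, 5.6250, 6.2500]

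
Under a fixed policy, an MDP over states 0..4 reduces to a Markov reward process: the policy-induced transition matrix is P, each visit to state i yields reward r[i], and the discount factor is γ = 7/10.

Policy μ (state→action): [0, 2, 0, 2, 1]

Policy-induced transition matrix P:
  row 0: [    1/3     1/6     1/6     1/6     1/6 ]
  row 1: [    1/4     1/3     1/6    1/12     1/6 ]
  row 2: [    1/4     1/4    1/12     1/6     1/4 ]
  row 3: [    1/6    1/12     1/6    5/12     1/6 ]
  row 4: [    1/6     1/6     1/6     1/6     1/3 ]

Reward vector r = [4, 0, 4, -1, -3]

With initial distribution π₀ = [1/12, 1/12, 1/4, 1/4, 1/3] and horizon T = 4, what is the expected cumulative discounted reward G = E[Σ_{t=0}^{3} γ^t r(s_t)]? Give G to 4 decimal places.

G = 0.9755

t=0: π = [0.0833, 0.0833, 0.2500, 0.2500, 0.3333], E[r] = 0.0833, γ^t·E[r] = 0.083333, running G = 0.083333
t=1: π = [0.2083, 0.1806, 0.1458, 0.2222, 0.2431], E[r] = 0.4653, γ^t·E[r] = 0.325694, running G = 0.409028
t=2: π = [0.2286, 0.1904, 0.1545, 0.2072, 0.2193], E[r] = 0.6672, γ^t·E[r] = 0.326950, running G = 0.735978
t=3: π = [0.2335, 0.1940, 0.1538, 0.2026, 0.2161], E[r] = 0.6983, γ^t·E[r] = 0.239518, running G = 0.975496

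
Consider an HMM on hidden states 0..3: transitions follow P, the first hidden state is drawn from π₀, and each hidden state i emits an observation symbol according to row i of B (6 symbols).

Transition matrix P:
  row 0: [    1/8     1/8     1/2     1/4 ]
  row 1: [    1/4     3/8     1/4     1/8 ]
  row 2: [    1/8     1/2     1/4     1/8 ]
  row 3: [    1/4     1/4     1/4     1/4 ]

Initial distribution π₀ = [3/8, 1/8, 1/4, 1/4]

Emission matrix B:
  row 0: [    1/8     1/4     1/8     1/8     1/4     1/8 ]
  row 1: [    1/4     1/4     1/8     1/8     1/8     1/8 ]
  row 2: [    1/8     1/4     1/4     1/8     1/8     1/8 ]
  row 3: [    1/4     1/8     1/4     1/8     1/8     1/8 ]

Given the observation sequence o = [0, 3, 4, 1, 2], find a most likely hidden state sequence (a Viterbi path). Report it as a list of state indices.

t=0: δ = [4.688e-02, 3.125e-02, 3.125e-02, 6.250e-02]  (obs o_0=0)
t=1: δ = [1.953e-03, 1.953e-03, 2.930e-03, 1.953e-03]  ψ = [3, 2, 0, 3]  (obs o_1=3)
t=2: δ = [1.221e-04, 1.831e-04, 1.221e-04, 6.104e-05]  ψ = [1, 2, 0, 0]  (obs o_2=4)
t=3: δ = [1.144e-05, 1.717e-05, 1.526e-05, 3.815e-06]  ψ = [1, 1, 0, 0]  (obs o_3=1)
t=4: δ = [5.364e-07, 9.537e-07, 1.431e-06, 7.153e-07]  ψ = [1, 2, 0, 0]  (obs o_4=2)
backtrack: best end state = 2; path = [0, 2, 1, 0, 2]

path = [0, 2, 1, 0, 2]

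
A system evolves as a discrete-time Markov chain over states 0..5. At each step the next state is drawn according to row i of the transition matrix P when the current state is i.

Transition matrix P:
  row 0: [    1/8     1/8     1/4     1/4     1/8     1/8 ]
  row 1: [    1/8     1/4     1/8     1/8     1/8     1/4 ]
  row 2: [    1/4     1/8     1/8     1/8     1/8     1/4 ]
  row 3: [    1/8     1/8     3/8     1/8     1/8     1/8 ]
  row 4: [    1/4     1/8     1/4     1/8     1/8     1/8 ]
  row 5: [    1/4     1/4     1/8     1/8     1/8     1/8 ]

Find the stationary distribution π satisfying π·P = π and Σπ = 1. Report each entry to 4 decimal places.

π = [0.1871, 0.1673, 0.2011, 0.1484, 0.1250, 0.1711]

Balance equations π_j = Σ_i π_i·P[i][j]:
  π_0 = 1/8·π_0 + 1/8·π_1 + 1/4·π_2 + 1/8·π_3 + 1/4·π_4 + 1/4·π_5
  π_1 = 1/8·π_0 + 1/4·π_1 + 1/8·π_2 + 1/8·π_3 + 1/8·π_4 + 1/4·π_5
  π_2 = 1/4·π_0 + 1/8·π_1 + 1/8·π_2 + 3/8·π_3 + 1/4·π_4 + 1/8·π_5
  π_3 = 1/4·π_0 + 1/8·π_1 + 1/8·π_2 + 1/8·π_3 + 1/8·π_4 + 1/8·π_5
  π_4 = 1/8·π_0 + 1/8·π_1 + 1/8·π_2 + 1/8·π_3 + 1/8·π_4 + 1/8·π_5
  normalize: π_0 + π_1 + π_2 + π_3 + π_4 + π_5 = 1
Solving the linear system gives exactly π = [859/4590, 6143/36720, 1477/7344, 5449/36720, 1/8, 6281/36720].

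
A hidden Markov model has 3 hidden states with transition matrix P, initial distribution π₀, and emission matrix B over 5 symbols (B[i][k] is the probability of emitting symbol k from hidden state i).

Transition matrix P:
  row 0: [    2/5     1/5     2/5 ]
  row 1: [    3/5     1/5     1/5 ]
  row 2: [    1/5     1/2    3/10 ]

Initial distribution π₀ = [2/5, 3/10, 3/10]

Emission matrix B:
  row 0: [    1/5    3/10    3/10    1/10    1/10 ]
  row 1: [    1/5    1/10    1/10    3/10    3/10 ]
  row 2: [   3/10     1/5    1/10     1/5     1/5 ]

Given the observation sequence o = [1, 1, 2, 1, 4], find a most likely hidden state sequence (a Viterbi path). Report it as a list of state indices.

path = [0, 0, 0, 2, 1]

t=0: δ = [1.200e-01, 3.000e-02, 6.000e-02]  (obs o_0=1)
t=1: δ = [1.440e-02, 3.000e-03, 9.600e-03]  ψ = [0, 2, 0]  (obs o_1=1)
t=2: δ = [1.728e-03, 4.800e-04, 5.760e-04]  ψ = [0, 2, 0]  (obs o_2=2)
t=3: δ = [2.074e-04, 3.456e-05, 1.382e-04]  ψ = [0, 0, 0]  (obs o_3=1)
t=4: δ = [8.294e-06, 2.074e-05, 1.659e-05]  ψ = [0, 2, 0]  (obs o_4=4)
backtrack: best end state = 1; path = [0, 0, 0, 2, 1]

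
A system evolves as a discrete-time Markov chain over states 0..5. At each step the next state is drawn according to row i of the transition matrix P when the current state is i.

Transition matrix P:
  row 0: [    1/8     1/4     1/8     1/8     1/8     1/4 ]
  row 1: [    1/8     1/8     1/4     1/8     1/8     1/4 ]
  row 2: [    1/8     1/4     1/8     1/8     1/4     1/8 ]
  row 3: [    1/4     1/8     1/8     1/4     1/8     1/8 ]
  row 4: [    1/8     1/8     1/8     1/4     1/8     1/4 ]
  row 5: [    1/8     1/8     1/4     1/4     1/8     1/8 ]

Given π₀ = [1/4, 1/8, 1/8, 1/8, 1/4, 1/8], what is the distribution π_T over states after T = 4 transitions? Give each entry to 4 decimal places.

t=0: π = [0.2500, 0.1250, 0.1250, 0.1250, 0.2500, 0.1250]
t=1: π = [0.1406, 0.1719, 0.1563, 0.1875, 0.1406, 0.2031]
t=2: π = [0.1484, 0.1621, 0.1719, 0.1914, 0.1445, 0.1816]
t=3: π = [0.1489, 0.1650, 0.1680, 0.1897, 0.1465, 0.1819]
t=4: π = [0.1487, 0.1646, 0.1684, 0.1898, 0.1460, 0.1826]

π = [0.1487, 0.1646, 0.1684, 0.1898, 0.1460, 0.1826]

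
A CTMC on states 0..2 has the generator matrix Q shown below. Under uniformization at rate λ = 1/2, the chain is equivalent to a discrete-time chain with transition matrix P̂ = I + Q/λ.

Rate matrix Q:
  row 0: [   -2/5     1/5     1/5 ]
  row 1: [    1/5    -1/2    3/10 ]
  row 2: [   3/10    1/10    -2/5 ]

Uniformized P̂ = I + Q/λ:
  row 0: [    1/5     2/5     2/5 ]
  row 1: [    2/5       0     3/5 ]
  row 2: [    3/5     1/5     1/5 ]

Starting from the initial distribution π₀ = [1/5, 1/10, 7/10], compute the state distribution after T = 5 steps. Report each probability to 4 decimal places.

π = [0.3952, 0.2312, 0.3736]

t=0: π = [0.2000, 0.1000, 0.7000]
t=1: π = [0.5000, 0.2200, 0.2800]
t=2: π = [0.3560, 0.2560, 0.3880]
t=3: π = [0.4064, 0.2200, 0.3736]
t=4: π = [0.3934, 0.2373, 0.3693]
t=5: π = [0.3952, 0.2312, 0.3736]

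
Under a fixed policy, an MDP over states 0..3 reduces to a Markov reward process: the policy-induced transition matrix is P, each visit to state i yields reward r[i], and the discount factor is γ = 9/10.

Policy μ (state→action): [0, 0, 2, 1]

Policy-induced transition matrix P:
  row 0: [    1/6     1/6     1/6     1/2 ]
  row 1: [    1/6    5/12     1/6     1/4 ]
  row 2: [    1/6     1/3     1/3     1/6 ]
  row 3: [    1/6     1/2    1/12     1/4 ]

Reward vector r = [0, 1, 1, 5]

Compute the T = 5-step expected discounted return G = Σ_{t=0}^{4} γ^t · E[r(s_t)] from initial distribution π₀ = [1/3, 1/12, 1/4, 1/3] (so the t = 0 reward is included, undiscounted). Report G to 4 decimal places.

t=0: π = [0.3333, 0.0833, 0.2500, 0.3333], E[r] = 2.0000, γ^t·E[r] = 2.000000, running G = 2.000000
t=1: π = [0.1667, 0.3403, 0.1806, 0.3125], E[r] = 2.0833, γ^t·E[r] = 1.875000, running G = 3.875000
t=2: π = [0.1667, 0.3860, 0.1707, 0.2766], E[r] = 1.9398, γ^t·E[r] = 1.571250, running G = 5.446250
t=3: π = [0.1667, 0.3838, 0.1721, 0.2774], E[r] = 1.9431, γ^t·E[r] = 1.416516, running G = 6.862766
t=4: π = [0.1667, 0.3838, 0.1722, 0.2773], E[r] = 1.9426, γ^t·E[r] = 1.274569, running G = 8.137334

G = 8.1373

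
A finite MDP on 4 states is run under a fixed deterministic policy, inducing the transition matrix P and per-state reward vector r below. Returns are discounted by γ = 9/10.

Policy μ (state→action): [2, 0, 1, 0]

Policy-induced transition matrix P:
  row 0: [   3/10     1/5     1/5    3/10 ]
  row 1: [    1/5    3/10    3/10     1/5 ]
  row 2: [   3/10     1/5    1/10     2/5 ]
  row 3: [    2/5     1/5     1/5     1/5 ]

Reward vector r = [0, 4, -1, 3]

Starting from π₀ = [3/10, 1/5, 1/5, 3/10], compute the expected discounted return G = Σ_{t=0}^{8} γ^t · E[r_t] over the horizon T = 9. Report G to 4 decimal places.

G = 9.1773

t=0: π = [0.3000, 0.2000, 0.2000, 0.3000], E[r] = 1.5000, γ^t·E[r] = 1.500000, running G = 1.500000
t=1: π = [0.3100, 0.2200, 0.2000, 0.2700], E[r] = 1.4900, γ^t·E[r] = 1.341000, running G = 2.841000
t=2: π = [0.3050, 0.2220, 0.2020, 0.2710], E[r] = 1.4990, γ^t·E[r] = 1.214190, running G = 4.055190
t=3: π = [0.3049, 0.2222, 0.2020, 0.2709], E[r] = 1.4995, γ^t·E[r] = 1.093136, running G = 5.148326
t=4: π = [0.3049, 0.2222, 0.2020, 0.2709], E[r] = 1.4995, γ^t·E[r] = 0.983842, running G = 6.132167
t=5: π = [0.3049, 0.2222, 0.2020, 0.2709], E[r] = 1.4995, γ^t·E[r] = 0.885464, running G = 7.017631
t=6: π = [0.3049, 0.2222, 0.2020, 0.2709], E[r] = 1.4995, γ^t·E[r] = 0.796917, running G = 7.814549
t=7: π = [0.3049, 0.2222, 0.2020, 0.2709], E[r] = 1.4995, γ^t·E[r] = 0.717226, running G = 8.531774
t=8: π = [0.3049, 0.2222, 0.2020, 0.2709], E[r] = 1.4995, γ^t·E[r] = 0.645503, running G = 9.177277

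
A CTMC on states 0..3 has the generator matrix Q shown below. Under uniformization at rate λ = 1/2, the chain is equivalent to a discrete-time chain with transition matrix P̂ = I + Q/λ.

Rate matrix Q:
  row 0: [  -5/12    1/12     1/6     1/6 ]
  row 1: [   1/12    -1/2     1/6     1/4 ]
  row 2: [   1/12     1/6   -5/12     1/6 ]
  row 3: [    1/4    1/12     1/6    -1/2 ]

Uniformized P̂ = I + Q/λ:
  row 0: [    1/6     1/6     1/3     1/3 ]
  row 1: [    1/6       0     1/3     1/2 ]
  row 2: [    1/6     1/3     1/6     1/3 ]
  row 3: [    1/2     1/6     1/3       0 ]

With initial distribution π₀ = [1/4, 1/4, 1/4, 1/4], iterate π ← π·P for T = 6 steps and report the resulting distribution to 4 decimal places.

π = [0.2578, 0.1837, 0.2857, 0.2728]

t=0: π = [0.2500, 0.2500, 0.2500, 0.2500]
t=1: π = [0.2500, 0.1667, 0.2917, 0.2917]
t=2: π = [0.2639, 0.1875, 0.2847, 0.2639]
t=3: π = [0.2546, 0.1829, 0.2859, 0.2766]
t=4: π = [0.2589, 0.1838, 0.2857, 0.2716]
t=5: π = [0.2572, 0.1836, 0.2857, 0.2734]
t=6: π = [0.2578, 0.1837, 0.2857, 0.2728]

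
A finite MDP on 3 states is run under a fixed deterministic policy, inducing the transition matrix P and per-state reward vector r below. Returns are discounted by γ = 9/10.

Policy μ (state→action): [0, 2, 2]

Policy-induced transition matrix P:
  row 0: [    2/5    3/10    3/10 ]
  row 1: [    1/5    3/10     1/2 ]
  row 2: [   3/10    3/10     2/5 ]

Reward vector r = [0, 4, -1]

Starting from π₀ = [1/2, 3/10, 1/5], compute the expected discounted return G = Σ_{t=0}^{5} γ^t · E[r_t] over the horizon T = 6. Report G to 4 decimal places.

G = 3.9683

t=0: π = [0.5000, 0.3000, 0.2000], E[r] = 1.0000, γ^t·E[r] = 1.000000, running G = 1.000000
t=1: π = [0.3200, 0.3000, 0.3800], E[r] = 0.8200, γ^t·E[r] = 0.738000, running G = 1.738000
t=2: π = [0.3020, 0.3000, 0.3980], E[r] = 0.8020, γ^t·E[r] = 0.649620, running G = 2.387620
t=3: π = [0.3002, 0.3000, 0.3998], E[r] = 0.8002, γ^t·E[r] = 0.583346, running G = 2.970966
t=4: π = [0.3000, 0.3000, 0.4000], E[r] = 0.8000, γ^t·E[r] = 0.524893, running G = 3.495859
t=5: π = [0.3000, 0.3000, 0.4000], E[r] = 0.8000, γ^t·E[r] = 0.472393, running G = 3.968252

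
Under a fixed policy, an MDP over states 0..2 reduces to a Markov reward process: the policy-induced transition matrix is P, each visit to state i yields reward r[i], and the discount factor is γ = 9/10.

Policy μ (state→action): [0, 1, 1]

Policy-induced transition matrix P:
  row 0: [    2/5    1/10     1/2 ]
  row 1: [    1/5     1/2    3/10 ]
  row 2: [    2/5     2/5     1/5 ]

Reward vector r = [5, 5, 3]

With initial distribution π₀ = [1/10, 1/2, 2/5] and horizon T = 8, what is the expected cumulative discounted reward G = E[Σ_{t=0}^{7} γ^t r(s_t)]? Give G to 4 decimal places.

t=0: π = [0.1000, 0.5000, 0.4000], E[r] = 4.2000, γ^t·E[r] = 4.200000, running G = 4.200000
t=1: π = [0.3000, 0.4200, 0.2800], E[r] = 4.4400, γ^t·E[r] = 3.996000, running G = 8.196000
t=2: π = [0.3160, 0.3520, 0.3320], E[r] = 4.3360, γ^t·E[r] = 3.512160, running G = 11.708160
t=3: π = [0.3296, 0.3404, 0.3300], E[r] = 4.3400, γ^t·E[r] = 3.163860, running G = 14.872020
t=4: π = [0.3319, 0.3352, 0.3329], E[r] = 4.3342, γ^t·E[r] = 2.843642, running G = 17.715662
t=5: π = [0.3330, 0.3339, 0.3331], E[r] = 4.3338, γ^t·E[r] = 2.559075, running G = 20.274737
t=6: π = [0.3332, 0.3335, 0.3333], E[r] = 4.3334, γ^t·E[r] = 2.302963, running G = 22.577700
t=7: π = [0.3333, 0.3334, 0.3333], E[r] = 4.3334, γ^t·E[r] = 2.072638, running G = 24.650339

G = 24.6503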